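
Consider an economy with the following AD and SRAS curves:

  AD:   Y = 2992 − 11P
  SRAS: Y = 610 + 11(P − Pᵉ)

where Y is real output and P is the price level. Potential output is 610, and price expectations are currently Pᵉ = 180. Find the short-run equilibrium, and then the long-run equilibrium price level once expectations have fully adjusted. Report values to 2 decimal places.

Short run: with Pᵉ = 180, SRAS is Y = 11P − 1370. Setting AD = SRAS gives 4362 = 22P, so P = 198.27 and Y = 2992 − 11P = 811.00.
Output 811.00 is above potential 610, so over time expected prices rise and SRAS shifts left until Y returns to 610.
Long run: Y = 610 on the AD curve gives 610 = 2992 − 11P, so P = 216.55.

Short run: P = 198.27, Y = 811.00. Long run: P = 216.55.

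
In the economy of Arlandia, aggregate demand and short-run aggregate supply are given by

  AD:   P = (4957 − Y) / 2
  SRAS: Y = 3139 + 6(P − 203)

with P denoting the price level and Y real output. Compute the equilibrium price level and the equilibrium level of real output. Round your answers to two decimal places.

Write SRAS as Y = 3139 + 6P − 1218 = 1921 + 6P.
Rearrange AD to Y = 4957 − 2P.
Set AD = SRAS: 4957 − 2P = 1921 + 6P, so 3036 = 8P and P = 379.50.
Substituting into AD, Y = 4957 − 2P = 4198.00.

P = 379.50, Y = 4198.00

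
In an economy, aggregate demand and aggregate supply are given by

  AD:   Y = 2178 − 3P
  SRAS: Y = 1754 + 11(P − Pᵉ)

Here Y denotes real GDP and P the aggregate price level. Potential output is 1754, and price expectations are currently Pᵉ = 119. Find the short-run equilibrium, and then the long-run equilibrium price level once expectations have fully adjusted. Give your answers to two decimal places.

Short run: P = 123.79, Y = 1806.64. Long run: P = 141.33.

Short run: with Pᵉ = 119, SRAS is Y = 445 + 11P. Setting AD = SRAS gives 1733 = 14P, so P = 123.79 and Y = 2178 − 3P = 1806.64.
Output 1806.64 is above potential 1754, so over time expected prices rise and SRAS shifts left until Y returns to 1754.
Long run: Y = 1754 on the AD curve gives 1754 = 2178 − 3P, so P = 141.33.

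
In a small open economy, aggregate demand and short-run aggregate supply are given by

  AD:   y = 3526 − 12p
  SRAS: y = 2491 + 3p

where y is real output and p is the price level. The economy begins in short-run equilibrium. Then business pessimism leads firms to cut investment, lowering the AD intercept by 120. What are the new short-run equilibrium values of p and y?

This is a negative demand shock: AD shifts left.
New AD: y = 3406 − 12p.
Set AD = SRAS: 3406 − 12p = 2491 + 3p, so 915 = 15p and p = 61.
y = 3406 − 12·61 = 2674.

p = 61, y = 2674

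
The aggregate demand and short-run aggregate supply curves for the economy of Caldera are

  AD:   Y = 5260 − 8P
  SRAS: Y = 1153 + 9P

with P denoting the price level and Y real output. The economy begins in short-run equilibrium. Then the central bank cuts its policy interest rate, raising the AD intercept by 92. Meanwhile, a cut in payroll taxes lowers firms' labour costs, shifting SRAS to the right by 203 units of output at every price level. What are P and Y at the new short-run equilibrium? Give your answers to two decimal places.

P = 235.06, Y = 3471.53

After both shocks: AD is Y = 5352 − 8P and SRAS is Y = 1356 + 9P.
Setting them equal: 3996 = 17P, so P = 235.06.
Substituting into AD, Y = 3471.53.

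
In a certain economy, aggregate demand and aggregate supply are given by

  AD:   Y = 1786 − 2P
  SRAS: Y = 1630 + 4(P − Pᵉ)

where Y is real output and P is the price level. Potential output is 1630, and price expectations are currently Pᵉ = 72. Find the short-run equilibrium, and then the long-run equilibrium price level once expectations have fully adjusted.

Short run: P = 74, Y = 1638. Long run: P = 78.

Short run: with Pᵉ = 72, SRAS is Y = 1342 + 4P. Setting AD = SRAS gives 444 = 6P, so P = 74 and Y = 1786 − 2·74 = 1638.
Output 1638 is above potential 1630, so over time expected prices rise and SRAS shifts left until Y returns to 1630.
Long run: Y = 1630 on the AD curve gives 1630 = 1786 − 2P, so P = 78.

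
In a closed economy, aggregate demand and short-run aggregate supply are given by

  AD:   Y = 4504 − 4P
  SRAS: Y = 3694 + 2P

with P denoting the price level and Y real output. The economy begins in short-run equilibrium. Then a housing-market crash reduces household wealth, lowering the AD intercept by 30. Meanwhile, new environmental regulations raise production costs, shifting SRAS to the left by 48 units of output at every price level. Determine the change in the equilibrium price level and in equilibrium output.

ΔP = +3, ΔY = -42

After both shocks: AD is Y = 4474 − 4P and SRAS is Y = 3646 + 2P.
Setting them equal: 828 = 6P, so P = 138.
Y = 4474 − 4·138 = 3922.
Initially P = 135, Y = 3964, so ΔP = +3 and ΔY = -42.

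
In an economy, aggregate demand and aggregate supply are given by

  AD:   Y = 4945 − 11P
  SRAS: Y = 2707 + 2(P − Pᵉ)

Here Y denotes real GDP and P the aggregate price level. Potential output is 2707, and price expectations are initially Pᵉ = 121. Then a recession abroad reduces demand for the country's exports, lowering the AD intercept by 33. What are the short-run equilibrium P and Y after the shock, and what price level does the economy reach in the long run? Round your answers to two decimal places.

AD shifts left: new AD is Y = 4912 − 11P. With Pᵉ = 121, SRAS is Y = 2465 + 2P.
Short run: 4912 − 11P = 2465 + 2P gives 2447 = 13P, so P = 188.23 and Y = 4912 − 11P = 2841.46.
Y = 2841.46 is above potential 2707; expectations adjust and SRAS shifts left until Y = 2707.
Long run: on the new AD curve, 2707 = 4912 − 11P gives P = 200.45.

Short run: P = 188.23, Y = 2841.46. Long run: P = 200.45.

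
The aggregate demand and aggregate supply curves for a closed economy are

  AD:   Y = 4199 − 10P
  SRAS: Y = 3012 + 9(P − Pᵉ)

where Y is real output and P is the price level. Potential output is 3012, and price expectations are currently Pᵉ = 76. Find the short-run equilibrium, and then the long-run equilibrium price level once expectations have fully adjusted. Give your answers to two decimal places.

Short run: with Pᵉ = 76, SRAS is Y = 2328 + 9P. Setting AD = SRAS gives 1871 = 19P, so P = 98.47 and Y = 4199 − 10P = 3214.26.
Output 3214.26 is above potential 3012, so over time expected prices rise and SRAS shifts left until Y returns to 3012.
Long run: Y = 3012 on the AD curve gives 3012 = 4199 − 10P, so P = 118.70.

Short run: P = 98.47, Y = 3214.26. Long run: P = 118.70.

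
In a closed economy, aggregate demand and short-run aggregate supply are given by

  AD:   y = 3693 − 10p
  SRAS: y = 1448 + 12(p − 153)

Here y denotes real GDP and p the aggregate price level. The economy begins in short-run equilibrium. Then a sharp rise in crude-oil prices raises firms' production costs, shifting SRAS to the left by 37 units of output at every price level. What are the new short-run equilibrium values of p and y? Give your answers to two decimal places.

p = 187.18, y = 1821.18

This is a negative supply shock: SRAS shifts left.
New SRAS: y = 12p − 425.
Set AD = SRAS: 3693 − 10p = 12p − 425, so 4118 = 22p and p = 187.18.
Substituting into AD, y = 1821.18.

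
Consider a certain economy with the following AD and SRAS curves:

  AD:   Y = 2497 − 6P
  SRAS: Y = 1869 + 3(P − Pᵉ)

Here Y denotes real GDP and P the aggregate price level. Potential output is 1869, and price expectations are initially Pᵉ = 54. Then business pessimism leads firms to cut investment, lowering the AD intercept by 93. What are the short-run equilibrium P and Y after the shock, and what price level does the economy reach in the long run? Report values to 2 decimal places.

Short run: P = 77.44, Y = 1939.33. Long run: P = 89.17.

AD shifts left: new AD is Y = 2404 − 6P. With Pᵉ = 54, SRAS is Y = 1707 + 3P.
Short run: 2404 − 6P = 1707 + 3P gives 697 = 9P, so P = 77.44 and Y = 2404 − 6P = 1939.33.
Y = 1939.33 is above potential 1869; expectations adjust and SRAS shifts left until Y = 1869.
Long run: on the new AD curve, 1869 = 2404 − 6P gives P = 89.17.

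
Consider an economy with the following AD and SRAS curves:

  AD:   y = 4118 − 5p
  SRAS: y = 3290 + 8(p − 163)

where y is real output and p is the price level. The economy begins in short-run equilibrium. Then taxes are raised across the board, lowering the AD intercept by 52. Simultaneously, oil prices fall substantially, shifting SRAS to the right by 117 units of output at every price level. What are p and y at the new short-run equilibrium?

After both shocks: AD is y = 4066 − 5p and SRAS is y = 2103 + 8p.
Setting them equal: 1963 = 13p, so p = 151.
y = 4066 − 5·151 = 3311.

p = 151, y = 3311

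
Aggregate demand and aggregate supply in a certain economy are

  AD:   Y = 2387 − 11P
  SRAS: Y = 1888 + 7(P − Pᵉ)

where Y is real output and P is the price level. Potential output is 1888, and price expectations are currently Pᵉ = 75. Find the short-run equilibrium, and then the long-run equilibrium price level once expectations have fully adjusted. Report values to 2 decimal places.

Short run: P = 56.89, Y = 1761.22. Long run: P = 45.36.

Short run: with Pᵉ = 75, SRAS is Y = 1363 + 7P. Setting AD = SRAS gives 1024 = 18P, so P = 56.89 and Y = 2387 − 11P = 1761.22.
Output 1761.22 is below potential 1888, so over time expected prices fall and SRAS shifts right until Y returns to 1888.
Long run: Y = 1888 on the AD curve gives 1888 = 2387 − 11P, so P = 45.36.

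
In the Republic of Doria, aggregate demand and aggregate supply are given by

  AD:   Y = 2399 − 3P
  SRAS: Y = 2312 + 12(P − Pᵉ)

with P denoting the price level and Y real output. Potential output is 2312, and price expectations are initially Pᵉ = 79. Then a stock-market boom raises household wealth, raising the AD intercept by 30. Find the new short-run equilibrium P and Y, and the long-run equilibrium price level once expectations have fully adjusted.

AD shifts right: new AD is Y = 2429 − 3P. With Pᵉ = 79, SRAS is Y = 1364 + 12P.
Short run: 2429 − 3P = 1364 + 12P gives 1065 = 15P, so P = 71 and Y = 2429 − 3·71 = 2216.
Y = 2216 is below potential 2312; expectations adjust and SRAS shifts right until Y = 2312.
Long run: on the new AD curve, 2312 = 2429 − 3P gives P = 39.

Short run: P = 71, Y = 2216. Long run: P = 39.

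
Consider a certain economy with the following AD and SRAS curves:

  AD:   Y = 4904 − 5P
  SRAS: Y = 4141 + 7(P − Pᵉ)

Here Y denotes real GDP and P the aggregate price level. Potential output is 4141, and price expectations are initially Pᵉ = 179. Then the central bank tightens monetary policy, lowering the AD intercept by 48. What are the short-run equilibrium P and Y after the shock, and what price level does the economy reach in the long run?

AD shifts left: new AD is Y = 4856 − 5P. With Pᵉ = 179, SRAS is Y = 2888 + 7P.
Short run: 4856 − 5P = 2888 + 7P gives 1968 = 12P, so P = 164 and Y = 4856 − 5·164 = 4036.
Y = 4036 is below potential 4141; expectations adjust and SRAS shifts right until Y = 4141.
Long run: on the new AD curve, 4141 = 4856 − 5P gives P = 143.

Short run: P = 164, Y = 4036. Long run: P = 143.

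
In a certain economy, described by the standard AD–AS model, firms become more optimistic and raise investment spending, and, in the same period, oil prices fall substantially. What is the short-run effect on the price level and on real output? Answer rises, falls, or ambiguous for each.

The first event is a positive demand shock: AD shifts right, which by itself pushes P up and Y up.
The second is a favourable supply shock: SRAS shifts right, which by itself pushes P down and Y up.
The two shocks push P in opposite directions, so the effect on P is ambiguous. Both shocks push Y up, so Y rises.

Price level: ambiguous; output: rises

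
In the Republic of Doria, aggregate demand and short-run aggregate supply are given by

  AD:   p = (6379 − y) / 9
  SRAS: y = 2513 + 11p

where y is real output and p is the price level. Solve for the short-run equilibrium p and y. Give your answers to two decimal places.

p = 193.30, y = 4639.30

Rearrange AD to y = 6379 − 9p.
Set AD = SRAS: 6379 − 9p = 2513 + 11p, so 3866 = 20p and p = 193.30.
Substituting into AD, y = 6379 − 9p = 4639.30.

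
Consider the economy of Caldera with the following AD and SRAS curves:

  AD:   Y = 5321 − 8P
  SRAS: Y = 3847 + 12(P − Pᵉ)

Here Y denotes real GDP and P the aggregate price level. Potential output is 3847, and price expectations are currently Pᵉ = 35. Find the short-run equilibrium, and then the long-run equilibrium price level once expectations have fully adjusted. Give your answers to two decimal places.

Short run: with Pᵉ = 35, SRAS is Y = 3427 + 12P. Setting AD = SRAS gives 1894 = 20P, so P = 94.70 and Y = 5321 − 8P = 4563.40.
Output 4563.40 is above potential 3847, so over time expected prices rise and SRAS shifts left until Y returns to 3847.
Long run: Y = 3847 on the AD curve gives 3847 = 5321 − 8P, so P = 184.25.

Short run: P = 94.70, Y = 4563.40. Long run: P = 184.25.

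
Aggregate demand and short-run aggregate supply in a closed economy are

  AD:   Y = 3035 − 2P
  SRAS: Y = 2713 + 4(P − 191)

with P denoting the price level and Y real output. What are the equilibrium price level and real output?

Write SRAS as Y = 2713 + 4P − 764 = 1949 + 4P.
Set AD = SRAS: 3035 − 2P = 1949 + 4P, so 1086 = 6P and P = 181.
Then Y = 3035 − 2·181 = 2673.

P = 181, Y = 2673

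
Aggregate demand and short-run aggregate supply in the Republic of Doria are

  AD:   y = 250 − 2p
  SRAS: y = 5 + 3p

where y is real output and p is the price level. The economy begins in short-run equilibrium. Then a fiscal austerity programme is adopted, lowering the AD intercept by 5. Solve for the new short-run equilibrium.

p = 48, y = 149

This is a negative demand shock: AD shifts left.
New AD: y = 245 − 2p.
Set AD = SRAS: 245 − 2p = 5 + 3p, so 240 = 5p and p = 48.
y = 245 − 2·48 = 149.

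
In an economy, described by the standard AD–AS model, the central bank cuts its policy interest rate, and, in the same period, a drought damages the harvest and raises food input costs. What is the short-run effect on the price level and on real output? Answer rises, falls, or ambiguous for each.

Price level: rises; output: ambiguous

The first event is a positive demand shock: AD shifts right, which by itself pushes P up and Y up.
The second is an adverse supply shock: SRAS shifts left, which by itself pushes P up and Y down.
Both shocks push P up, so P rises. The two shocks push Y in opposite directions, so the effect on Y is ambiguous.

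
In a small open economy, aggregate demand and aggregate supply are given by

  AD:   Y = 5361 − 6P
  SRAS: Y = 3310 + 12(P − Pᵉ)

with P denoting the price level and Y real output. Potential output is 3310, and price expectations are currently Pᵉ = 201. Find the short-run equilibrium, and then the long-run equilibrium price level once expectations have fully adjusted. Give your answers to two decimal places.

Short run: with Pᵉ = 201, SRAS is Y = 898 + 12P. Setting AD = SRAS gives 4463 = 18P, so P = 247.94 and Y = 5361 − 6P = 3873.33.
Output 3873.33 is above potential 3310, so over time expected prices rise and SRAS shifts left until Y returns to 3310.
Long run: Y = 3310 on the AD curve gives 3310 = 5361 − 6P, so P = 341.83.

Short run: P = 247.94, Y = 3873.33. Long run: P = 341.83.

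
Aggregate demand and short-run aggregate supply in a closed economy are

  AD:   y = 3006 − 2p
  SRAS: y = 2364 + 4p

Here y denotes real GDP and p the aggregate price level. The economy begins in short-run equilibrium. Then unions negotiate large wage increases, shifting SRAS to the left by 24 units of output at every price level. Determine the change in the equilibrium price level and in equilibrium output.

This is a negative supply shock: SRAS shifts left.
New SRAS: y = 2340 + 4p.
Set AD = SRAS: 3006 − 2p = 2340 + 4p, so 666 = 6p and p = 111.
y = 3006 − 2·111 = 2784.
Initially p = 107, y = 2792, so Δp = +4 and Δy = -8.

Δp = +4, Δy = -8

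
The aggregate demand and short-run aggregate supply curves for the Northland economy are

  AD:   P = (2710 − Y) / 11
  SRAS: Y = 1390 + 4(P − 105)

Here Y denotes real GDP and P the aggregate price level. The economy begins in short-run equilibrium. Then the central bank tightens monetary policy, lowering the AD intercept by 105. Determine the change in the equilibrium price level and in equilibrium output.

ΔP = -7, ΔY = -28

This is a negative demand shock: AD shifts left.
New AD: Y = 2605 − 11P.
SRAS can be written Y = 970 + 4P.
Set AD = SRAS: 2605 − 11P = 970 + 4P, so 1635 = 15P and P = 109.
Y = 2605 − 11·109 = 1406.
Initially P = 116, Y = 1434, so ΔP = -7 and ΔY = -28.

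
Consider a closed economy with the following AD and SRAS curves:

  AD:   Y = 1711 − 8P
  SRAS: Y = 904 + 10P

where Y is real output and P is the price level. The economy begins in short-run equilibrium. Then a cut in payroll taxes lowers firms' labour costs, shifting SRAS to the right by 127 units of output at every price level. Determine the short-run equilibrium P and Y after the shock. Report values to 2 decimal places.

P = 37.78, Y = 1408.78

This is a positive supply shock: SRAS shifts right.
New SRAS: Y = 1031 + 10P.
Set AD = SRAS: 1711 − 8P = 1031 + 10P, so 680 = 18P and P = 37.78.
Substituting into AD, Y = 1408.78.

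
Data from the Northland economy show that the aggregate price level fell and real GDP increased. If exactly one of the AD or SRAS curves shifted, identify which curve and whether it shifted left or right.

SRAS shifted right

P fell and Y rose. An AD shift moves P and Y in the same direction; an SRAS shift moves them in opposite directions.
Here P and Y moved in opposite directions, so the SRAS curve shifted.
Since Y rose, SRAS shifted right.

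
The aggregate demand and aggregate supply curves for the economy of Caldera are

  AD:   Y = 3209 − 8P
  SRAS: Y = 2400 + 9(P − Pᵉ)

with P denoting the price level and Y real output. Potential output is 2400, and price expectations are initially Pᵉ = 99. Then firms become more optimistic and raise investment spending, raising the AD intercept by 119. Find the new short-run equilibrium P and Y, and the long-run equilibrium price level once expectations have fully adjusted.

AD shifts right: new AD is Y = 3328 − 8P. With Pᵉ = 99, SRAS is Y = 1509 + 9P.
Short run: 3328 − 8P = 1509 + 9P gives 1819 = 17P, so P = 107 and Y = 3328 − 8·107 = 2472.
Y = 2472 is above potential 2400; expectations adjust and SRAS shifts left until Y = 2400.
Long run: on the new AD curve, 2400 = 3328 − 8P gives P = 116.

Short run: P = 107, Y = 2472. Long run: P = 116.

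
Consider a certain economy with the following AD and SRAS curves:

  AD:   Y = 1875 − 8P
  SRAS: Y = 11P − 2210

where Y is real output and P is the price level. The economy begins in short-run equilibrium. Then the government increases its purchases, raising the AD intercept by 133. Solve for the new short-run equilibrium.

P = 222, Y = 232

This is a positive demand shock: AD shifts right.
New AD: Y = 2008 − 8P.
Set AD = SRAS: 2008 − 8P = 11P − 2210, so 4218 = 19P and P = 222.
Y = 2008 − 8·222 = 232.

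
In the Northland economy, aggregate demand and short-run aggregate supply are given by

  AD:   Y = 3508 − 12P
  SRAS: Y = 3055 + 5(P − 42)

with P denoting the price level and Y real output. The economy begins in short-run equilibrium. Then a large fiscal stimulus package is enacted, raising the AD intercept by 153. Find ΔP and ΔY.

This is a positive demand shock: AD shifts right.
New AD: Y = 3661 − 12P.
SRAS can be written Y = 2845 + 5P.
Set AD = SRAS: 3661 − 12P = 2845 + 5P, so 816 = 17P and P = 48.
Y = 3661 − 12·48 = 3085.
Initially P = 39, Y = 3040, so ΔP = +9 and ΔY = +45.

ΔP = +9, ΔY = +45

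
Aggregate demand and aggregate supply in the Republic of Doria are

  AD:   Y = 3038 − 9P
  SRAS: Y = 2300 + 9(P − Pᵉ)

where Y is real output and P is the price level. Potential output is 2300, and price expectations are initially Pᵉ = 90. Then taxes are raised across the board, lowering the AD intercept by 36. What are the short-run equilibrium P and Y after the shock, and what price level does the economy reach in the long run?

AD shifts left: new AD is Y = 3002 − 9P. With Pᵉ = 90, SRAS is Y = 1490 + 9P.
Short run: 3002 − 9P = 1490 + 9P gives 1512 = 18P, so P = 84 and Y = 3002 − 9·84 = 2246.
Y = 2246 is below potential 2300; expectations adjust and SRAS shifts right until Y = 2300.
Long run: on the new AD curve, 2300 = 3002 − 9P gives P = 78.

Short run: P = 84, Y = 2246. Long run: P = 78.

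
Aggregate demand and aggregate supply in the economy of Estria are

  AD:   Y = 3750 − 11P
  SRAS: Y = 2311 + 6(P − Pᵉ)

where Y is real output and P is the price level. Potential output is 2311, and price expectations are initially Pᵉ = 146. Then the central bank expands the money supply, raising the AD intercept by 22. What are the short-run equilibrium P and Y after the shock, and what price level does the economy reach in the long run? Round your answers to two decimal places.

AD shifts right: new AD is Y = 3772 − 11P. With Pᵉ = 146, SRAS is Y = 1435 + 6P.
Short run: 3772 − 11P = 1435 + 6P gives 2337 = 17P, so P = 137.47 and Y = 3772 − 11P = 2259.82.
Y = 2259.82 is below potential 2311; expectations adjust and SRAS shifts right until Y = 2311.
Long run: on the new AD curve, 2311 = 3772 − 11P gives P = 132.82.

Short run: P = 137.47, Y = 2259.82. Long run: P = 132.82.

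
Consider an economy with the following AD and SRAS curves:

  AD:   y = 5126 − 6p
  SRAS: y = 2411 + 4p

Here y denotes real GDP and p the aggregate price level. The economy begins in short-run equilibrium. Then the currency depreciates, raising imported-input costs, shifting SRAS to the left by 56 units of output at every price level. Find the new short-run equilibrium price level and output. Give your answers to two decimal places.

This is a negative supply shock: SRAS shifts left.
New SRAS: y = 2355 + 4p.
Set AD = SRAS: 5126 − 6p = 2355 + 4p, so 2771 = 10p and p = 277.10.
Substituting into AD, y = 3463.40.

p = 277.10, y = 3463.40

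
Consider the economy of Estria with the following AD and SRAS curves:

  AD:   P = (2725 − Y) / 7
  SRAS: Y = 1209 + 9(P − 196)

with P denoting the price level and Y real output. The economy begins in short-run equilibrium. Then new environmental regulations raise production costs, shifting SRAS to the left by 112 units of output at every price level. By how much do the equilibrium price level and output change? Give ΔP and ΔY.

This is a negative supply shock: SRAS shifts left.
New SRAS: Y = 9P − 667.
Set AD = SRAS: 2725 − 7P = 9P − 667, so 3392 = 16P and P = 212.
Y = 2725 − 7·212 = 1241.
Initially P = 205, Y = 1290, so ΔP = +7 and ΔY = -49.

ΔP = +7, ΔY = -49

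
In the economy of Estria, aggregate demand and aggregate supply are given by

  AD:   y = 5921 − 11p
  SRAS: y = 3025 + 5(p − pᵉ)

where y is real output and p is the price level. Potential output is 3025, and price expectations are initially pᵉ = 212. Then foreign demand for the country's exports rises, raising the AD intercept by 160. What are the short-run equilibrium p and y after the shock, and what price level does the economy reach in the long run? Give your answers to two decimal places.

Short run: p = 257.25, y = 3251.25. Long run: p = 277.82.

AD shifts right: new AD is y = 6081 − 11p. With pᵉ = 212, SRAS is y = 1965 + 5p.
Short run: 6081 − 11p = 1965 + 5p gives 4116 = 16p, so p = 257.25 and y = 6081 − 11p = 3251.25.
y = 3251.25 is above potential 3025; expectations adjust and SRAS shifts left until y = 3025.
Long run: on the new AD curve, 3025 = 6081 − 11p gives p = 277.82.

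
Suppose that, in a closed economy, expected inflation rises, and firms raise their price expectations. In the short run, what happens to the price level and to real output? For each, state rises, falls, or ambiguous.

Price level: rises; output: falls

This is an adverse supply shock: SRAS shifts left.
Moving along the downward-sloping AD curve, P rises and Y falls.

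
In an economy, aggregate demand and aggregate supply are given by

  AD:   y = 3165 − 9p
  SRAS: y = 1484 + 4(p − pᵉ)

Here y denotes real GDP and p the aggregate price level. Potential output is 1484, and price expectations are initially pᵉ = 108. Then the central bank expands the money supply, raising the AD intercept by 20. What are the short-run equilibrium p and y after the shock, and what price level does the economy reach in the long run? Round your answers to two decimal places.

Short run: p = 164.08, y = 1708.31. Long run: p = 189.00.

AD shifts right: new AD is y = 3185 − 9p. With pᵉ = 108, SRAS is y = 1052 + 4p.
Short run: 3185 − 9p = 1052 + 4p gives 2133 = 13p, so p = 164.08 and y = 3185 − 9p = 1708.31.
y = 1708.31 is above potential 1484; expectations adjust and SRAS shifts left until y = 1484.
Long run: on the new AD curve, 1484 = 3185 − 9p gives p = 189.00.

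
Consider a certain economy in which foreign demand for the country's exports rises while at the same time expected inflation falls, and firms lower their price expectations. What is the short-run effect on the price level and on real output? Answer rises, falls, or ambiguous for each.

The first event is a positive demand shock: AD shifts right, which by itself pushes P up and Y up.
The second is a favourable supply shock: SRAS shifts right, which by itself pushes P down and Y up.
The two shocks push P in opposite directions, so the effect on P is ambiguous. Both shocks push Y up, so Y rises.

Price level: ambiguous; output: rises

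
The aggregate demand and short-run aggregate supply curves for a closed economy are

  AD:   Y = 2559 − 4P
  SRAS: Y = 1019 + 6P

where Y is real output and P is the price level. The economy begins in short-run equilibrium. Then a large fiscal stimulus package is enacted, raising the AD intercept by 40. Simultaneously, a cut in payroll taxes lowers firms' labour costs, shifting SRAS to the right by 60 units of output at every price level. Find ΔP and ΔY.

After both shocks: AD is Y = 2599 − 4P and SRAS is Y = 1079 + 6P.
Setting them equal: 1520 = 10P, so P = 152.
Y = 2599 − 4·152 = 1991.
Initially P = 154, Y = 1943, so ΔP = -2 and ΔY = +48.

ΔP = -2, ΔY = +48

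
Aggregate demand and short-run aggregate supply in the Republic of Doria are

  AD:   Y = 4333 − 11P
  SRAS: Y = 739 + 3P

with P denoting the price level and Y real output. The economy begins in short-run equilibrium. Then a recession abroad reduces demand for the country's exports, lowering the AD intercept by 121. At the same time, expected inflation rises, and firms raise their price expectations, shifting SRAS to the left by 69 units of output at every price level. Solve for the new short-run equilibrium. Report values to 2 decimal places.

After both shocks: AD is Y = 4212 − 11P and SRAS is Y = 670 + 3P.
Setting them equal: 3542 = 14P, so P = 253.00.
Substituting into AD, Y = 1429.00.

P = 253.00, Y = 1429.00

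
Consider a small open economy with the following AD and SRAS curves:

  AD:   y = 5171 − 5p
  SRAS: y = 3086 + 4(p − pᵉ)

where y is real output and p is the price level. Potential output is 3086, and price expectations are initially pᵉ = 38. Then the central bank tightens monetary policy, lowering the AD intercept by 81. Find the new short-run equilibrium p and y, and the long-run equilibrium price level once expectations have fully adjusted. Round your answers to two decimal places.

AD shifts left: new AD is y = 5090 − 5p. With pᵉ = 38, SRAS is y = 2934 + 4p.
Short run: 5090 − 5p = 2934 + 4p gives 2156 = 9p, so p = 239.56 and y = 5090 − 5p = 3892.22.
y = 3892.22 is above potential 3086; expectations adjust and SRAS shifts left until y = 3086.
Long run: on the new AD curve, 3086 = 5090 − 5p gives p = 400.80.

Short run: p = 239.56, y = 3892.22. Long run: p = 400.80.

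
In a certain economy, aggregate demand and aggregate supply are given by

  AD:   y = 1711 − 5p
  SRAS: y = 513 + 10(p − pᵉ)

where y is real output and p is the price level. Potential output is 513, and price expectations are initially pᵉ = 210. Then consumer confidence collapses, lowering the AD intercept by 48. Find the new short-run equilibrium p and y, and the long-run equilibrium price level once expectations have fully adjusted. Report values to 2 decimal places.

Short run: p = 216.67, y = 579.67. Long run: p = 230.00.

AD shifts left: new AD is y = 1663 − 5p. With pᵉ = 210, SRAS is y = 10p − 1587.
Short run: 1663 − 5p = 10p − 1587 gives 3250 = 15p, so p = 216.67 and y = 1663 − 5p = 579.67.
y = 579.67 is above potential 513; expectations adjust and SRAS shifts left until y = 513.
Long run: on the new AD curve, 513 = 1663 − 5p gives p = 230.00.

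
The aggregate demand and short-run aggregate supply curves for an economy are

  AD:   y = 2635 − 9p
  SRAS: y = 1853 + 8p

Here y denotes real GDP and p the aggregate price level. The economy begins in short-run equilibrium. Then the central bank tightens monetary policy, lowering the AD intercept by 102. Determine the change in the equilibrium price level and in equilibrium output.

Δp = -6, Δy = -48

This is a negative demand shock: AD shifts left.
New AD: y = 2533 − 9p.
Set AD = SRAS: 2533 − 9p = 1853 + 8p, so 680 = 17p and p = 40.
y = 2533 − 9·40 = 2173.
Initially p = 46, y = 2221, so Δp = -6 and Δy = -48.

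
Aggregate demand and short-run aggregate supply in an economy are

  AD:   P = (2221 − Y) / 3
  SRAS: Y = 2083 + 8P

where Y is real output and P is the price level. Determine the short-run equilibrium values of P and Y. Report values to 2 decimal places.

P = 12.55, Y = 2183.36

Rearrange AD to Y = 2221 − 3P.
Set AD = SRAS: 2221 − 3P = 2083 + 8P, so 138 = 11P and P = 12.55.
Substituting into AD, Y = 2221 − 3P = 2183.36.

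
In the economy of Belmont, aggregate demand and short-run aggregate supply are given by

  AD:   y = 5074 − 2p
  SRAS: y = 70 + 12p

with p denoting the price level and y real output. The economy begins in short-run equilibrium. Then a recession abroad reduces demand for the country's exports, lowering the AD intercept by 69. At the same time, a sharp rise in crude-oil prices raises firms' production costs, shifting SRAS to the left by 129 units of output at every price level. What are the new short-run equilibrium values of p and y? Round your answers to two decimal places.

After both shocks: AD is y = 5005 − 2p and SRAS is y = 12p − 59.
Setting them equal: 5064 = 14p, so p = 361.71.
Substituting into AD, y = 4281.57.

p = 361.71, y = 4281.57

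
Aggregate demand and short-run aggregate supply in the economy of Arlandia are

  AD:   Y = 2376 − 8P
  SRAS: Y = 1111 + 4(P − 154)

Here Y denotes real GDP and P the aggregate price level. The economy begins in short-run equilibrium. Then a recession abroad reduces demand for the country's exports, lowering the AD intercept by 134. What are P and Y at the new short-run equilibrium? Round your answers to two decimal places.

P = 145.58, Y = 1077.33

This is a negative demand shock: AD shifts left.
New AD: Y = 2242 − 8P.
SRAS can be written Y = 495 + 4P.
Set AD = SRAS: 2242 − 8P = 495 + 4P, so 1747 = 12P and P = 145.58.
Substituting into AD, Y = 1077.33.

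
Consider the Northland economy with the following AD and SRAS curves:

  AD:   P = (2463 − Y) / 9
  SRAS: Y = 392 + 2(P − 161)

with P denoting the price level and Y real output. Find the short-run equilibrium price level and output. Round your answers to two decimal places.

P = 217.55, Y = 505.09

Write SRAS as Y = 392 + 2P − 322 = 70 + 2P.
Rearrange AD to Y = 2463 − 9P.
Set AD = SRAS: 2463 − 9P = 70 + 2P, so 2393 = 11P and P = 217.55.
Substituting into AD, Y = 2463 − 9P = 505.09.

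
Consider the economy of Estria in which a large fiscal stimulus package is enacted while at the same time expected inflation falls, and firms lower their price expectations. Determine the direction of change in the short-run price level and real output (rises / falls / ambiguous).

The first event is a positive demand shock: AD shifts right, which by itself pushes P up and Y up.
The second is a favourable supply shock: SRAS shifts right, which by itself pushes P down and Y up.
The two shocks push P in opposite directions, so the effect on P is ambiguous. Both shocks push Y up, so Y rises.

Price level: ambiguous; output: rises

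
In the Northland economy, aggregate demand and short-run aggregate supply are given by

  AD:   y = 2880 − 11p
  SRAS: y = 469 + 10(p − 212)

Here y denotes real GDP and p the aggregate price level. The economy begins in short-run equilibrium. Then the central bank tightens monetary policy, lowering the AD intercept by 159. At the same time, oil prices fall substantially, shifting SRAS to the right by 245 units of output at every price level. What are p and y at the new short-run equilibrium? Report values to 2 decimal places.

After both shocks: AD is y = 2721 − 11p and SRAS is y = 10p − 1406.
Setting them equal: 4127 = 21p, so p = 196.52.
Substituting into AD, y = 559.24.

p = 196.52, y = 559.24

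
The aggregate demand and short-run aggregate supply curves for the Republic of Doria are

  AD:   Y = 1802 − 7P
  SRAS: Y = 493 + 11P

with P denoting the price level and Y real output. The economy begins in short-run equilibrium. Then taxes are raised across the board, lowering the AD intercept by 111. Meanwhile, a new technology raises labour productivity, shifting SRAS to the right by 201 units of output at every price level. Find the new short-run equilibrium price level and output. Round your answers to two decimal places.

P = 55.39, Y = 1303.28

After both shocks: AD is Y = 1691 − 7P and SRAS is Y = 694 + 11P.
Setting them equal: 997 = 18P, so P = 55.39.
Substituting into AD, Y = 1303.28.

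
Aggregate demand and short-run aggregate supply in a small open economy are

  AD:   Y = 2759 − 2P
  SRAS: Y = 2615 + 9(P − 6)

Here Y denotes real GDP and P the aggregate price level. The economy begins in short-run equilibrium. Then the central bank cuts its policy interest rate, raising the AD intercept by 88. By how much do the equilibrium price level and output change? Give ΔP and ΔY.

This is a positive demand shock: AD shifts right.
New AD: Y = 2847 − 2P.
SRAS can be written Y = 2561 + 9P.
Set AD = SRAS: 2847 − 2P = 2561 + 9P, so 286 = 11P and P = 26.
Y = 2847 − 2·26 = 2795.
Initially P = 18, Y = 2723, so ΔP = +8 and ΔY = +72.

ΔP = +8, ΔY = +72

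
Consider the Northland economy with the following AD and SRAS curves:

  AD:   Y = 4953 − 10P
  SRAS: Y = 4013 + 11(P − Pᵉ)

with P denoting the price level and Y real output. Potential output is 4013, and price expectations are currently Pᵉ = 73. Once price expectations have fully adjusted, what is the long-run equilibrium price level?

Short run: with Pᵉ = 73, SRAS is Y = 3210 + 11P. Setting AD = SRAS gives 1743 = 21P, so P = 83 and Y = 4953 − 10·83 = 4123.
Output 4123 is above potential 4013, so over time expected prices rise and SRAS shifts left until Y returns to 4013.
Long run: Y = 4013 on the AD curve gives 4013 = 4953 − 10P, so P = 94.

Long-run P = 94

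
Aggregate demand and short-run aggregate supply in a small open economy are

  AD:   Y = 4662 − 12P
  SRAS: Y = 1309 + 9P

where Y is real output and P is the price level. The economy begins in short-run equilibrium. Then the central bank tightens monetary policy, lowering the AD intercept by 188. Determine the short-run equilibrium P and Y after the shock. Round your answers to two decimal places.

This is a negative demand shock: AD shifts left.
New AD: Y = 4474 − 12P.
Set AD = SRAS: 4474 − 12P = 1309 + 9P, so 3165 = 21P and P = 150.71.
Substituting into AD, Y = 2665.43.

P = 150.71, Y = 2665.43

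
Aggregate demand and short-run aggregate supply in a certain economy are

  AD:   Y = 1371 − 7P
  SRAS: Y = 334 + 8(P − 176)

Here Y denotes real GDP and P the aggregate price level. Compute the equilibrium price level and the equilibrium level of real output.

Write SRAS as Y = 334 + 8P − 1408 = 8P − 1074.
Set AD = SRAS: 1371 − 7P = 8P − 1074, so 2445 = 15P and P = 163.
Then Y = 1371 − 7·163 = 230.

P = 163, Y = 230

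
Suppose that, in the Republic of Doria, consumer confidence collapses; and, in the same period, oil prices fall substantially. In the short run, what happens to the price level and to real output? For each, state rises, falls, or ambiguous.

Price level: falls; output: ambiguous

The first event is a negative demand shock: AD shifts left, which by itself pushes P down and Y down.
The second is a favourable supply shock: SRAS shifts right, which by itself pushes P down and Y up.
Both shocks push P down, so P falls. The two shocks push Y in opposite directions, so the effect on Y is ambiguous.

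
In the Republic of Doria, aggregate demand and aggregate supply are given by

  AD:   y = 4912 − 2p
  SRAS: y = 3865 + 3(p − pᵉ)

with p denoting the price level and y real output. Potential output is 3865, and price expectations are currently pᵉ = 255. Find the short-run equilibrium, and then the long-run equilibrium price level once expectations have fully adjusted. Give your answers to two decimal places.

Short run: with pᵉ = 255, SRAS is y = 3100 + 3p. Setting AD = SRAS gives 1812 = 5p, so p = 362.40 and y = 4912 − 2p = 4187.20.
Output 4187.20 is above potential 3865, so over time expected prices rise and SRAS shifts left until y returns to 3865.
Long run: y = 3865 on the AD curve gives 3865 = 4912 − 2p, so p = 523.50.

Short run: p = 362.40, y = 4187.20. Long run: p = 523.50.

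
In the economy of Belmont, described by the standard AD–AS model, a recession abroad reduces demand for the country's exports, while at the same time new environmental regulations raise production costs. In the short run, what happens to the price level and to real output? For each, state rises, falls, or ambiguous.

The first event is a negative demand shock: AD shifts left, which by itself pushes P down and Y down.
The second is an adverse supply shock: SRAS shifts left, which by itself pushes P up and Y down.
The two shocks push P in opposite directions, so the effect on P is ambiguous. Both shocks push Y down, so Y falls.

Price level: ambiguous; output: falls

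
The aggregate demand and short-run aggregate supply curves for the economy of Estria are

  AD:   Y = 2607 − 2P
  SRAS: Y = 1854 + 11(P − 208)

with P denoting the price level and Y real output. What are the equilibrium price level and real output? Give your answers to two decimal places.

P = 233.92, Y = 2139.15

Write SRAS as Y = 1854 + 11P − 2288 = 11P − 434.
Set AD = SRAS: 2607 − 2P = 11P − 434, so 3041 = 13P and P = 233.92.
Substituting into AD, Y = 2607 − 2P = 2139.15.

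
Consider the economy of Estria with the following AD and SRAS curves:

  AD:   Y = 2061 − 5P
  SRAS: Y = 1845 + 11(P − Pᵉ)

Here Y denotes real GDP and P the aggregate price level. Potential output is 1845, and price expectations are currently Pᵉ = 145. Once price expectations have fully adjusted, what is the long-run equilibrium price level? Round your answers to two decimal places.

Long-run P = 43.20

Short run: with Pᵉ = 145, SRAS is Y = 250 + 11P. Setting AD = SRAS gives 1811 = 16P, so P = 113.19 and Y = 2061 − 5P = 1495.06.
Output 1495.06 is below potential 1845, so over time expected prices fall and SRAS shifts right until Y returns to 1845.
Long run: Y = 1845 on the AD curve gives 1845 = 2061 − 5P, so P = 43.20.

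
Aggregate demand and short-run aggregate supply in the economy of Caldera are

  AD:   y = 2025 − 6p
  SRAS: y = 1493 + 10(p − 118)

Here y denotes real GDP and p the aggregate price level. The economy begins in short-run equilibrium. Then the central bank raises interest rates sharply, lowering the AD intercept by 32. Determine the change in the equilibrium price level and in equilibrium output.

Δp = -2, Δy = -20

This is a negative demand shock: AD shifts left.
New AD: y = 1993 − 6p.
SRAS can be written y = 313 + 10p.
Set AD = SRAS: 1993 − 6p = 313 + 10p, so 1680 = 16p and p = 105.
y = 1993 − 6·105 = 1363.
Initially p = 107, y = 1383, so Δp = -2 and Δy = -20.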